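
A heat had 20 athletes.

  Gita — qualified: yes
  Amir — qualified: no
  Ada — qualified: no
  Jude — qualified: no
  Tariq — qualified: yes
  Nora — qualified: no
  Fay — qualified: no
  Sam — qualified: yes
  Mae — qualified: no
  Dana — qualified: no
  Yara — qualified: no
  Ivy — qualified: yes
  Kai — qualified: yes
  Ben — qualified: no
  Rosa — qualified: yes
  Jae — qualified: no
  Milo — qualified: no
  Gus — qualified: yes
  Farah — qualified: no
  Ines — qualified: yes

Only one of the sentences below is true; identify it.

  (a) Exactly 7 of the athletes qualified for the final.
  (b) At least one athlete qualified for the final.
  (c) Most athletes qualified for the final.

(b)

|A| = 20, |A ∩ B| = 8, |A ∖ B| = 12.
(a) requires |A ∩ B| = 7: false.
(b) requires A ∩ B ≠ ∅ (|A ∩ B| ≥ 1): true.
(c) requires |A ∩ B| > |A ∖ B|: false.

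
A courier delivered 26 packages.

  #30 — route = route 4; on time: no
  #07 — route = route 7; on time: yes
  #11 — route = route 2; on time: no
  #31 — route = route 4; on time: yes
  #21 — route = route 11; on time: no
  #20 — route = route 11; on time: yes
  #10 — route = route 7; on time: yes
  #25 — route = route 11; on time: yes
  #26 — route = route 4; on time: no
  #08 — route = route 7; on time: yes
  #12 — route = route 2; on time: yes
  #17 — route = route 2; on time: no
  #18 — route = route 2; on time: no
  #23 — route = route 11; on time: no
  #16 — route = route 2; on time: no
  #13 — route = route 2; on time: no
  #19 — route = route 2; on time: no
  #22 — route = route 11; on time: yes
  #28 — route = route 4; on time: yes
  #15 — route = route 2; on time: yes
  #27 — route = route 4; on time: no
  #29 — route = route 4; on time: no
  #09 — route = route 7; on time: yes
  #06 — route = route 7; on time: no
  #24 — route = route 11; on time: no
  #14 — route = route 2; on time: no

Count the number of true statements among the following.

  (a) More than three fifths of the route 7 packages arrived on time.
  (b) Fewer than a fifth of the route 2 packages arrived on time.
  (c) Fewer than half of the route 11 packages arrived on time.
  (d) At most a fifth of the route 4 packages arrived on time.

(a) route 7: |A| = 5, |A ∩ B| = 4; needs |A ∩ B| / |A| > 3/5 — true.
(b) route 2: |A| = 9, |A ∩ B| = 2; needs |A ∩ B| / |A| < 1/5 — false.
(c) route 11: |A| = 6, |A ∩ B| = 3; needs |A ∩ B| < |A ∖ B| — false.
(d) route 4: |A| = 6, |A ∩ B| = 2; needs |A ∩ B| / |A| ≤ 1/5 — false.

1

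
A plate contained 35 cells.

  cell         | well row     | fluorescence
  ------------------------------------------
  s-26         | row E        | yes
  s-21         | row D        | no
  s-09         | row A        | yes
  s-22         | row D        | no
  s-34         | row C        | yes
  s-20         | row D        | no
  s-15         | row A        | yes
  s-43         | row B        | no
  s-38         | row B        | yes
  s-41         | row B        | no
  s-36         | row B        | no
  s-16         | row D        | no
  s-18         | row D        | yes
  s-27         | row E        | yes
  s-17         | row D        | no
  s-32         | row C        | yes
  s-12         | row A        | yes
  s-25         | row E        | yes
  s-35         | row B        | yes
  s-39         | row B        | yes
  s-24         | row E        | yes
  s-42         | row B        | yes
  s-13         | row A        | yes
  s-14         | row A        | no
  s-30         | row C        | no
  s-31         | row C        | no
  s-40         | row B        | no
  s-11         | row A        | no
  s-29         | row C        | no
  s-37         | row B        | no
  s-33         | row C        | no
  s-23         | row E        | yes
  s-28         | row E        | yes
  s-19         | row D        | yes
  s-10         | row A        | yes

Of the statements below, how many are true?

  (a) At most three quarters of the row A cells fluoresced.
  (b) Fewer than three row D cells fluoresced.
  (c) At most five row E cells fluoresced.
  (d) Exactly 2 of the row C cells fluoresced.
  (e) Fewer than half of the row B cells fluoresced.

4

(a) row A: |A| = 7, |A ∩ B| = 5; needs |A ∩ B| / |A| ≤ 3/4 — true.
(b) row D: |A| = 7, |A ∩ B| = 2; needs |A ∩ B| < 3 — true.
(c) row E: |A| = 6, |A ∩ B| = 6; needs |A ∩ B| ≤ 5 — false.
(d) row C: |A| = 6, |A ∩ B| = 2; needs |A ∩ B| = 2 — true.
(e) row B: |A| = 9, |A ∩ B| = 4; needs |A ∩ B| < |A ∖ B| — true.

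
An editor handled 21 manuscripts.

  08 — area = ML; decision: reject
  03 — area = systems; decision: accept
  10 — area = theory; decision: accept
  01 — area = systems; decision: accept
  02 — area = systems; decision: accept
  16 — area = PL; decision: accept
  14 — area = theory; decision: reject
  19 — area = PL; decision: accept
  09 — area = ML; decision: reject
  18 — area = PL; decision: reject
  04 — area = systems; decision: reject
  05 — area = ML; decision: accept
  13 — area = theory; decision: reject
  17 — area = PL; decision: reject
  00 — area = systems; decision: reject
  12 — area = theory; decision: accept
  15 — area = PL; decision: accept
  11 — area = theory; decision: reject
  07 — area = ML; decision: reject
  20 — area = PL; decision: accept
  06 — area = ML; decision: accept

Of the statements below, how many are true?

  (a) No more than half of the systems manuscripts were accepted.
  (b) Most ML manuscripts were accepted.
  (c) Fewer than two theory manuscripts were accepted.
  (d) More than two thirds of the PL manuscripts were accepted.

(a) systems: |A| = 5, |A ∩ B| = 3; needs |A ∩ B| ≤ |A ∖ B| — false.
(b) ML: |A| = 5, |A ∩ B| = 2; needs |A ∩ B| > |A ∖ B| — false.
(c) theory: |A| = 5, |A ∩ B| = 2; needs |A ∩ B| < 2 — false.
(d) PL: |A| = 6, |A ∩ B| = 4; needs |A ∩ B| / |A| > 2/3 — false.

0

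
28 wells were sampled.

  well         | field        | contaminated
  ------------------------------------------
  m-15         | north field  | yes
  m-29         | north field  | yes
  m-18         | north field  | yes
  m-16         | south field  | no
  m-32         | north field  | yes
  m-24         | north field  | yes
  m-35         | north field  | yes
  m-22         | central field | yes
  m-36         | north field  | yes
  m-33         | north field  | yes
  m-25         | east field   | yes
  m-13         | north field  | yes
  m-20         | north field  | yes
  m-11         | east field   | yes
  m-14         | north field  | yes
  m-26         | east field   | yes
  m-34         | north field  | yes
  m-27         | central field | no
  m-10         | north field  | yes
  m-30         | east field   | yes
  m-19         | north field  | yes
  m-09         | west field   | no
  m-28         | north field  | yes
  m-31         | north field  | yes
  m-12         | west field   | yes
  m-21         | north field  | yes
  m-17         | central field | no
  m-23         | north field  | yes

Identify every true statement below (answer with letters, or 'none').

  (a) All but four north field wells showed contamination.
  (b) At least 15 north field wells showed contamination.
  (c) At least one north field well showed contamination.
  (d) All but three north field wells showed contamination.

(b), (c)

|A| = 18, |A ∩ B| = 18, |A ∖ B| = 0.
(a) |A ∖ B| = 4: fails.
(b) |A ∩ B| ≥ 15: holds.
(c) A ∩ B ≠ ∅ (|A ∩ B| ≥ 1): holds.
(d) |A ∖ B| = 3: fails.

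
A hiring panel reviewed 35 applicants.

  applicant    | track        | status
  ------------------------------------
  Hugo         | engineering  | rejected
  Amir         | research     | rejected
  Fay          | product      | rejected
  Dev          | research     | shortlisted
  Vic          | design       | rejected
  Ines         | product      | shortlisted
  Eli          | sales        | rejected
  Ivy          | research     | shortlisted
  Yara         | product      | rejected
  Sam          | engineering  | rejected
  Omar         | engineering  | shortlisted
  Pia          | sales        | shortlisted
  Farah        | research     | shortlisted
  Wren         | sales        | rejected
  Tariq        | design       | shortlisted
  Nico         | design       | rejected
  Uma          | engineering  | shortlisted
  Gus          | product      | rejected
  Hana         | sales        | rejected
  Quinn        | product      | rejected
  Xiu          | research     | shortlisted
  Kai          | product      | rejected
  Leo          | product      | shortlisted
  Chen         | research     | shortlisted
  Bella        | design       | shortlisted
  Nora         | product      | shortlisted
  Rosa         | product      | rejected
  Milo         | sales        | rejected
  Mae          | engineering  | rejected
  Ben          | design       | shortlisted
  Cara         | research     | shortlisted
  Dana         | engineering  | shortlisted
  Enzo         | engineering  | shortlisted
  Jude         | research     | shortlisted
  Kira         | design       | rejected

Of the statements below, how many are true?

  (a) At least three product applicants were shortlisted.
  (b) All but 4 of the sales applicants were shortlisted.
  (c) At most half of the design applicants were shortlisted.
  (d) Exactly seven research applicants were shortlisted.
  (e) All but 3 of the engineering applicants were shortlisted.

(a) product: |A| = 9, |A ∩ B| = 3; needs |A ∩ B| ≥ 3 — true.
(b) sales: |A| = 5, |A ∩ B| = 1; needs |A ∖ B| = 4 — true.
(c) design: |A| = 6, |A ∩ B| = 3; needs |A ∩ B| ≤ |A ∖ B| — true.
(d) research: |A| = 8, |A ∩ B| = 7; needs |A ∩ B| = 7 — true.
(e) engineering: |A| = 7, |A ∩ B| = 4; needs |A ∖ B| = 3 — true.

5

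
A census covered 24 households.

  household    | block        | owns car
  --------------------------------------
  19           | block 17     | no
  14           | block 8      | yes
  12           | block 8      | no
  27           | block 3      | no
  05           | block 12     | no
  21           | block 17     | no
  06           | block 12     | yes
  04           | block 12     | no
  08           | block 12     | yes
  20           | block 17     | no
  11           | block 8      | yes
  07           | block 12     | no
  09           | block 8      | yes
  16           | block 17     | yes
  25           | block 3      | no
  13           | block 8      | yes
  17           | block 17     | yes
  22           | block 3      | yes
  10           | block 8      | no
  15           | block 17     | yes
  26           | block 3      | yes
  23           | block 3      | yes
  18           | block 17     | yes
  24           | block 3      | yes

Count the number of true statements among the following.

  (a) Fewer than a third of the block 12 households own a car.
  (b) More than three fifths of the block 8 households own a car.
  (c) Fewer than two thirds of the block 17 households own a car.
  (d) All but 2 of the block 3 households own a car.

3

(a) block 12: |A| = 5, |A ∩ B| = 2; needs |A ∩ B| / |A| < 1/3 — false.
(b) block 8: |A| = 6, |A ∩ B| = 4; needs |A ∩ B| / |A| > 3/5 — true.
(c) block 17: |A| = 7, |A ∩ B| = 4; needs |A ∩ B| / |A| < 2/3 — true.
(d) block 3: |A| = 6, |A ∩ B| = 4; needs |A ∖ B| = 2 — true.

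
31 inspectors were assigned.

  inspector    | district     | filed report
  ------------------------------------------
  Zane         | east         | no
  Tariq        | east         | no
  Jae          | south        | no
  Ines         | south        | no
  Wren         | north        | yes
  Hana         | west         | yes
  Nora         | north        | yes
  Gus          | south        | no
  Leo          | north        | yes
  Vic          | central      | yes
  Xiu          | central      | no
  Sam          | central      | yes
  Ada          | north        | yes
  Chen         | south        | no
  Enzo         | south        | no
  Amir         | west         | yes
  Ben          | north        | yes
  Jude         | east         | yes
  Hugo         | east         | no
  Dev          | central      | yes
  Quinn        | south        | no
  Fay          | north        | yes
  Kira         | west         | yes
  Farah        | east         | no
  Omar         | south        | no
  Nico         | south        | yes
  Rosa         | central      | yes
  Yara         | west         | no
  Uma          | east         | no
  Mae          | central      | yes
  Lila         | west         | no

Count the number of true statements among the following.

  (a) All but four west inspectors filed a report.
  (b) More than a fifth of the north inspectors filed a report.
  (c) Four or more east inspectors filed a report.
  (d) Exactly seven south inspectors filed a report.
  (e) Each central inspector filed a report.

(a) west: |A| = 5, |A ∩ B| = 3; needs |A ∖ B| = 4 — false.
(b) north: |A| = 6, |A ∩ B| = 6; needs |A ∩ B| / |A| > 1/5 — true.
(c) east: |A| = 6, |A ∩ B| = 1; needs |A ∩ B| ≥ 4 — false.
(d) south: |A| = 8, |A ∩ B| = 1; needs |A ∩ B| = 7 — false.
(e) central: |A| = 6, |A ∩ B| = 5; needs A ⊆ B, i.e. every element of A is in B (|A ∖ B| = 0) — false.

1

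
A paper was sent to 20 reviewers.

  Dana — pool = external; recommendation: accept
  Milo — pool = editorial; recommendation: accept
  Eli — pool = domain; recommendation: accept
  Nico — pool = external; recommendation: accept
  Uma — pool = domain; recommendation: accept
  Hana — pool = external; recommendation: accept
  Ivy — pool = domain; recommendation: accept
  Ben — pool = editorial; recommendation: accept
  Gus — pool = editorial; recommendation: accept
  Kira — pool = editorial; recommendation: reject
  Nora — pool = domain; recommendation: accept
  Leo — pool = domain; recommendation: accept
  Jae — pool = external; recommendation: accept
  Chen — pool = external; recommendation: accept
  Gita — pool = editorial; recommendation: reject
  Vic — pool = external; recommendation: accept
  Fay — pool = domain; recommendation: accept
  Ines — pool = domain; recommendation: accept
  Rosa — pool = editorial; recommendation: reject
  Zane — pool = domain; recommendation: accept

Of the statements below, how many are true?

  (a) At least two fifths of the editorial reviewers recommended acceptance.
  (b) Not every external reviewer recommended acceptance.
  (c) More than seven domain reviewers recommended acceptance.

2

(a) editorial: |A| = 6, |A ∩ B| = 3; needs |A ∩ B| / |A| ≥ 2/5 — true.
(b) external: |A| = 6, |A ∩ B| = 6; needs A ⊄ B (|A ∖ B| ≥ 1) — false.
(c) domain: |A| = 8, |A ∩ B| = 8; needs |A ∩ B| > 7 — true.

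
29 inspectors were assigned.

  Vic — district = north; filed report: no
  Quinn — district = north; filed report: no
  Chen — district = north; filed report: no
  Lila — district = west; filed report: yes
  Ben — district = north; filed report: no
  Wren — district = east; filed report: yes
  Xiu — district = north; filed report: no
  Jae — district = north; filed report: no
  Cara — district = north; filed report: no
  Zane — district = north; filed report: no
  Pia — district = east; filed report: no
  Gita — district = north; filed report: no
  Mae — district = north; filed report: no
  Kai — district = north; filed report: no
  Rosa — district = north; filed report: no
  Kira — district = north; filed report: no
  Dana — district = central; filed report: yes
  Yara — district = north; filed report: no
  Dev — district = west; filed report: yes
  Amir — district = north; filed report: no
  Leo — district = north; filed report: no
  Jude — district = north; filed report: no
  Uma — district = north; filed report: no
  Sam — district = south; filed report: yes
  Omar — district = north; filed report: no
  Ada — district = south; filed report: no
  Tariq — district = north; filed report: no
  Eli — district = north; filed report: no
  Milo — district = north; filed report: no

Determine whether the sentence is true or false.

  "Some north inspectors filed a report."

False

'Some north inspectors filed a report' holds iff A ∩ B ≠ ∅ (|A ∩ B| ≥ 1).
|A| = 22, |A ∩ B| = 0, |A ∖ B| = 22.
So the statement is false.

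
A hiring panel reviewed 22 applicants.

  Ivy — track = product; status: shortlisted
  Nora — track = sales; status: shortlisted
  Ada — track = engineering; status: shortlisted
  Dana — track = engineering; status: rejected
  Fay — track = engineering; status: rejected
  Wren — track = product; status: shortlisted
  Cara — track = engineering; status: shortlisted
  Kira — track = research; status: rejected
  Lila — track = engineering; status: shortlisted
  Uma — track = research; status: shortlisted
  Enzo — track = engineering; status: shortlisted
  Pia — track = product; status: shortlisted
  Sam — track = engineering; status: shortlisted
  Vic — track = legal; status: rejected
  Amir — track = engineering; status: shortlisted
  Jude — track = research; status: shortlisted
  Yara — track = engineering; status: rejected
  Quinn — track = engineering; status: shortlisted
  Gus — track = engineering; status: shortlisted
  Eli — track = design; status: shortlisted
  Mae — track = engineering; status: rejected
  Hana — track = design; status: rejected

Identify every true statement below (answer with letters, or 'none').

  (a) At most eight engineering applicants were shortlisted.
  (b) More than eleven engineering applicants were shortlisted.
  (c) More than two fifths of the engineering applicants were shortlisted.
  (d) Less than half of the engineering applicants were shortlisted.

|A| = 12, |A ∩ B| = 8, |A ∖ B| = 4.
(a) |A ∩ B| ≤ 8: holds.
(b) |A ∩ B| > 11: fails.
(c) |A ∩ B| / |A| > 2/5: holds.
(d) |A ∩ B| < |A ∖ B|: fails.

(a), (c)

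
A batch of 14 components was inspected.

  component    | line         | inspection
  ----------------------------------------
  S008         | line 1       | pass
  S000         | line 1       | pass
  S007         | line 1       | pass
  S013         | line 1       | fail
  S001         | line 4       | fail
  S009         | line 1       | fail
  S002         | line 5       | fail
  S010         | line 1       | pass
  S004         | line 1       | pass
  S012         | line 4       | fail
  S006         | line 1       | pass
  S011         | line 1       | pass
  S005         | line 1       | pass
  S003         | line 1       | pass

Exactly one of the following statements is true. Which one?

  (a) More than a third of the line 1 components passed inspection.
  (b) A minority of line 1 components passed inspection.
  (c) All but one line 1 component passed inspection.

(a)

|A| = 11, |A ∩ B| = 9, |A ∖ B| = 2.
(a) requires |A ∩ B| / |A| > 1/3: true.
(b) requires |A ∩ B| < |A ∖ B|: false.
(c) requires |A ∖ B| = 1: false.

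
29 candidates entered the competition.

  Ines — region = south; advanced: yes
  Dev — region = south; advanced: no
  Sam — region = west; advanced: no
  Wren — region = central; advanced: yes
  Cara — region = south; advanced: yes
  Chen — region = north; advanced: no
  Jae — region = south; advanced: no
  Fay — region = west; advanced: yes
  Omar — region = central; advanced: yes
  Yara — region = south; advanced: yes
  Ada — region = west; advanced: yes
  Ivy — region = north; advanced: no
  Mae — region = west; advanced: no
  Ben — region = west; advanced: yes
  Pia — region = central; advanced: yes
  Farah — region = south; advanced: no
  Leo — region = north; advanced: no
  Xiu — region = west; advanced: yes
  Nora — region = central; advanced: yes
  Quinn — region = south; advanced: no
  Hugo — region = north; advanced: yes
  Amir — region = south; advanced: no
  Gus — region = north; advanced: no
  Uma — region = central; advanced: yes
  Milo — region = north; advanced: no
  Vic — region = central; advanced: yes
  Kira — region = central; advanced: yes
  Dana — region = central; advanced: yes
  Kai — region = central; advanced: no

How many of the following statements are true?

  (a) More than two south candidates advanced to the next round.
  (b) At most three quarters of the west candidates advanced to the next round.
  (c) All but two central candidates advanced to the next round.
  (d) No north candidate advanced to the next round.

(a) south: |A| = 8, |A ∩ B| = 3; needs |A ∩ B| > 2 — true.
(b) west: |A| = 6, |A ∩ B| = 4; needs |A ∩ B| / |A| ≤ 3/4 — true.
(c) central: |A| = 9, |A ∩ B| = 8; needs |A ∖ B| = 2 — false.
(d) north: |A| = 6, |A ∩ B| = 1; needs A ∩ B = ∅ (|A ∩ B| = 0) — false.

2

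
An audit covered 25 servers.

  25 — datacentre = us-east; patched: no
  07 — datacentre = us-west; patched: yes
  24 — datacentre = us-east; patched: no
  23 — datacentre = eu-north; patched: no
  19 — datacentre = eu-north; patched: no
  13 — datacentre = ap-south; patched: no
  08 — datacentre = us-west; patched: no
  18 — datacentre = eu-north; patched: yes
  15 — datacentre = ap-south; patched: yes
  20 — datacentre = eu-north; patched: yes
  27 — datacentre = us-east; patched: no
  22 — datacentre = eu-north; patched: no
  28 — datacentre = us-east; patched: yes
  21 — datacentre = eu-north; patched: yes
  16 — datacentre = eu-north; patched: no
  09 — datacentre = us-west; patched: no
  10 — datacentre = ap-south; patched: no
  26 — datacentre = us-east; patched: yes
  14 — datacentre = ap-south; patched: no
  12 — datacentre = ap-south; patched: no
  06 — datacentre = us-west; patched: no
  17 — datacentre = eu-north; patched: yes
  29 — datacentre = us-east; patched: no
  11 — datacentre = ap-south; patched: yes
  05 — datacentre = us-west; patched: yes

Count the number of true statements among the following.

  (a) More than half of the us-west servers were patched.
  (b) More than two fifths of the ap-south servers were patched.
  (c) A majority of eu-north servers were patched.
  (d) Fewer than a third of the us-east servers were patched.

(a) us-west: |A| = 5, |A ∩ B| = 2; needs |A ∩ B| > |A ∖ B| — false.
(b) ap-south: |A| = 6, |A ∩ B| = 2; needs |A ∩ B| / |A| > 2/5 — false.
(c) eu-north: |A| = 8, |A ∩ B| = 4; needs |A ∩ B| > |A ∖ B| — false.
(d) us-east: |A| = 6, |A ∩ B| = 2; needs |A ∩ B| / |A| < 1/3 — false.

0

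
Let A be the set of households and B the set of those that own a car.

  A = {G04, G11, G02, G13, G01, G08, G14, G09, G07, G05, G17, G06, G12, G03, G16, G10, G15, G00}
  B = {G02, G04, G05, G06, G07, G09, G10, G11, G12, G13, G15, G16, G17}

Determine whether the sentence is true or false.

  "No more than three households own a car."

Truth condition: |A ∩ B| ≤ 3.
|A| = 18, |A ∩ B| = 13, |A ∖ B| = 5.
|A ∩ B| = 13, so the statement is false.

False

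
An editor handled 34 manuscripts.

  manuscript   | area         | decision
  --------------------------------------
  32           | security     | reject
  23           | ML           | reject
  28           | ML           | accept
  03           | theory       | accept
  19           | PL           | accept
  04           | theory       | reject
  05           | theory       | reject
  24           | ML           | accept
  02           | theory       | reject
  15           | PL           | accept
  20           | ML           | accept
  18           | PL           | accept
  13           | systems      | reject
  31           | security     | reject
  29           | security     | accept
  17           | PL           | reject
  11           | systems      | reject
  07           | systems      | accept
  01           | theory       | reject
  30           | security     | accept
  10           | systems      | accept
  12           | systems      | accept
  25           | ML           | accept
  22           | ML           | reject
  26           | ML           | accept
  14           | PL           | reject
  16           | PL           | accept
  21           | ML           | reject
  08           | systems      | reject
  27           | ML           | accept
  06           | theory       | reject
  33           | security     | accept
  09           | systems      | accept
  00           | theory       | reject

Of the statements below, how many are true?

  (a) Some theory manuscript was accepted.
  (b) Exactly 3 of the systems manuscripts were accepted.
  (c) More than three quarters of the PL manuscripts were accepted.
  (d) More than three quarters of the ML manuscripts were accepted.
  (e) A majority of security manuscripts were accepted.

(a) theory: |A| = 7, |A ∩ B| = 1; needs A ∩ B ≠ ∅ (|A ∩ B| ≥ 1) — true.
(b) systems: |A| = 7, |A ∩ B| = 4; needs |A ∩ B| = 3 — false.
(c) PL: |A| = 6, |A ∩ B| = 4; needs |A ∩ B| / |A| > 3/4 — false.
(d) ML: |A| = 9, |A ∩ B| = 6; needs |A ∩ B| / |A| > 3/4 — false.
(e) security: |A| = 5, |A ∩ B| = 3; needs |A ∩ B| > |A ∖ B| — true.

2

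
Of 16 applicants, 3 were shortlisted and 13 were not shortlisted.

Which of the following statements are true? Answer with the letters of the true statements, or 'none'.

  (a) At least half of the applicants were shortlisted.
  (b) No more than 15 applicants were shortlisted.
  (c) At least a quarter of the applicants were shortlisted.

(b)

|A| = 16, |A ∩ B| = 3, |A ∖ B| = 13.
(a) |A ∩ B| ≥ |A ∖ B|: fails.
(b) |A ∩ B| ≤ 15: holds.
(c) |A ∩ B| / |A| ≥ 1/4: fails.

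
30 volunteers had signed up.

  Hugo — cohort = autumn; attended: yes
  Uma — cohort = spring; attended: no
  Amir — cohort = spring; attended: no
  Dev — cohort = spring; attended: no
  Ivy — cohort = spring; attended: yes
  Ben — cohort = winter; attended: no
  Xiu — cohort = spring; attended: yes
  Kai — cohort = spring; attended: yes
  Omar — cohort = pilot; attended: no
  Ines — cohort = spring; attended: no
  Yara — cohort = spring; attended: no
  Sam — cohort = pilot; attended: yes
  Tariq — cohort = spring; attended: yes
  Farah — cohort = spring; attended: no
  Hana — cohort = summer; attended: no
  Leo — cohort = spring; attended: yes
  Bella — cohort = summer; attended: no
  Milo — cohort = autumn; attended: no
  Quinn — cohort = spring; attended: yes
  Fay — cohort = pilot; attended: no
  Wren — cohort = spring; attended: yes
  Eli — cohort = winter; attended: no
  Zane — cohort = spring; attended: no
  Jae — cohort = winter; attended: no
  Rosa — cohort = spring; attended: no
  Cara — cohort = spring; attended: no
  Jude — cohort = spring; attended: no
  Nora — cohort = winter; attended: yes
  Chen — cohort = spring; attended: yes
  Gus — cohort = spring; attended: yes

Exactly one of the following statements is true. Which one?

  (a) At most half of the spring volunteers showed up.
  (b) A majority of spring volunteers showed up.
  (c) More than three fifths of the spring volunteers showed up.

(a)

|A| = 19, |A ∩ B| = 9, |A ∖ B| = 10.
(a) requires |A ∩ B| ≤ |A ∖ B|: true.
(b) requires |A ∩ B| > |A ∖ B|: false.
(c) requires |A ∩ B| / |A| > 3/5: false.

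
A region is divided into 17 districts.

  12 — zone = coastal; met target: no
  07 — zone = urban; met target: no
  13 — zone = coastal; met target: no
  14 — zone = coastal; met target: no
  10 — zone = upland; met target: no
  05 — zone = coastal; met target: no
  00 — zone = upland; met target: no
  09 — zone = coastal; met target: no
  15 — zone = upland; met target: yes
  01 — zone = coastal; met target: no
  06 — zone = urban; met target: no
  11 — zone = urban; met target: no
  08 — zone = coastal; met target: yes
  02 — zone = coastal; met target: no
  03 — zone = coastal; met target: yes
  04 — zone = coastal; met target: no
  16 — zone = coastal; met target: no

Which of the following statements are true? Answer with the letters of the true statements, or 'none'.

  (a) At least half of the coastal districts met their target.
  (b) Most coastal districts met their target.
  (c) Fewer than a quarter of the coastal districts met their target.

(c)

|A| = 11, |A ∩ B| = 2, |A ∖ B| = 9.
(a) |A ∩ B| ≥ |A ∖ B|: fails.
(b) |A ∩ B| > |A ∖ B|: fails.
(c) |A ∩ B| / |A| < 1/4: holds.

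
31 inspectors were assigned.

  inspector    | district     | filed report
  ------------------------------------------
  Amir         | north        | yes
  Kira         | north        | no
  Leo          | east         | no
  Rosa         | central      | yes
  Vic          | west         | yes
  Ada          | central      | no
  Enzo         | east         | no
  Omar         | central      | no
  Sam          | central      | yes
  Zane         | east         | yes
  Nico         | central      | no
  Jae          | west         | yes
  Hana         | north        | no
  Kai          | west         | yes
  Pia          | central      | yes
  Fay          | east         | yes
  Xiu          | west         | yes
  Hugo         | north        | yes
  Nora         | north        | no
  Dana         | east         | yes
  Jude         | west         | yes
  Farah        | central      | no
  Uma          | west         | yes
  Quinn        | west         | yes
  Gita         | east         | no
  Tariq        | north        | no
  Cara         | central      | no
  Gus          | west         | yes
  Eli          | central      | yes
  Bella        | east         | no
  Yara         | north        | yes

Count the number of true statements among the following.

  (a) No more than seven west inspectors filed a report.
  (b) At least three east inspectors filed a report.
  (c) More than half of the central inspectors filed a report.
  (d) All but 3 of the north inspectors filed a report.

(a) west: |A| = 8, |A ∩ B| = 8; needs |A ∩ B| ≤ 7 — false.
(b) east: |A| = 7, |A ∩ B| = 3; needs |A ∩ B| ≥ 3 — true.
(c) central: |A| = 9, |A ∩ B| = 4; needs |A ∩ B| > |A ∖ B| — false.
(d) north: |A| = 7, |A ∩ B| = 3; needs |A ∖ B| = 3 — false.

1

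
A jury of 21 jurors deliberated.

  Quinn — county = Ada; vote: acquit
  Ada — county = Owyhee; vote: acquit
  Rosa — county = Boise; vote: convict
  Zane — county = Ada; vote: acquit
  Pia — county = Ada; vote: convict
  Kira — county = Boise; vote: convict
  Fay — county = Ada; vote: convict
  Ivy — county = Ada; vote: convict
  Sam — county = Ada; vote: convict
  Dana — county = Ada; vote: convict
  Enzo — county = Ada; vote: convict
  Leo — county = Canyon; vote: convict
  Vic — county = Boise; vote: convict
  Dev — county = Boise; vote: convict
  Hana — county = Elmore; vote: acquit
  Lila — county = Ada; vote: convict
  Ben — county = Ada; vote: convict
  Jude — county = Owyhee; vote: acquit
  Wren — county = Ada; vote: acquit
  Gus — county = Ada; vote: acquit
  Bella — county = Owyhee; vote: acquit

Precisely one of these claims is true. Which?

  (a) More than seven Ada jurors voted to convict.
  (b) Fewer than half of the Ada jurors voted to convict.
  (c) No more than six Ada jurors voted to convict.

|A| = 12, |A ∩ B| = 8, |A ∖ B| = 4.
(a) requires |A ∩ B| > 7: true.
(b) requires |A ∩ B| < |A ∖ B|: false.
(c) requires |A ∩ B| ≤ 6: false.

(a)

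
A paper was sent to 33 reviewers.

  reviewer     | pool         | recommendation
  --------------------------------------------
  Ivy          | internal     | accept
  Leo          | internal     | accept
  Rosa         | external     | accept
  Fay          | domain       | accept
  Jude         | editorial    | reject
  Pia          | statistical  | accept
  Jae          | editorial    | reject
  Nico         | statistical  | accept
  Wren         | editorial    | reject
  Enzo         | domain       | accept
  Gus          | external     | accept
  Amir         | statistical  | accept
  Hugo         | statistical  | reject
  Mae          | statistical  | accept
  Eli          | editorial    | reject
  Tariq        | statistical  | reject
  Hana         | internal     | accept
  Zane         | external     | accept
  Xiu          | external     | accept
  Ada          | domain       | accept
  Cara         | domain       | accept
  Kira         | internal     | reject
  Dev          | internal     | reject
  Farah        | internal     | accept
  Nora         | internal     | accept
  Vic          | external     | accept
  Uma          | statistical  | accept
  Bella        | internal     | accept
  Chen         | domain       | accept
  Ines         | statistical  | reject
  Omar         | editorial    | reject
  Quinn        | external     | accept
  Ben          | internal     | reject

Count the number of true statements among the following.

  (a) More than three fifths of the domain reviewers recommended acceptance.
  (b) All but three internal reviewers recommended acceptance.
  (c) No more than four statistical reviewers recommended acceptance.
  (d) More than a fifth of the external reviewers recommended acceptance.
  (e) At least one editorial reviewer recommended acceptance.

3

(a) domain: |A| = 5, |A ∩ B| = 5; needs |A ∩ B| / |A| > 3/5 — true.
(b) internal: |A| = 9, |A ∩ B| = 6; needs |A ∖ B| = 3 — true.
(c) statistical: |A| = 8, |A ∩ B| = 5; needs |A ∩ B| ≤ 4 — false.
(d) external: |A| = 6, |A ∩ B| = 6; needs |A ∩ B| / |A| > 1/5 — true.
(e) editorial: |A| = 5, |A ∩ B| = 0; needs A ∩ B ≠ ∅ (|A ∩ B| ≥ 1) — false.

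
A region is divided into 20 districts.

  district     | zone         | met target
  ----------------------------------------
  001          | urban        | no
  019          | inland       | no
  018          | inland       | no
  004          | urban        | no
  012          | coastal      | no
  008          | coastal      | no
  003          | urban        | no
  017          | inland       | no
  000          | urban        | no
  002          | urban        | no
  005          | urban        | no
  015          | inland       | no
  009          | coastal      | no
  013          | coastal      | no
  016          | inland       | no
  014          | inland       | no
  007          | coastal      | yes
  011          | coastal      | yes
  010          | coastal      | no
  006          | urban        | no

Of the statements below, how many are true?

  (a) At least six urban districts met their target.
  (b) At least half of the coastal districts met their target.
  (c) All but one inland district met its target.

0

(a) urban: |A| = 7, |A ∩ B| = 0; needs |A ∩ B| ≥ 6 — false.
(b) coastal: |A| = 7, |A ∩ B| = 2; needs |A ∩ B| ≥ |A ∖ B| — false.
(c) inland: |A| = 6, |A ∩ B| = 0; needs |A ∖ B| = 1 — false.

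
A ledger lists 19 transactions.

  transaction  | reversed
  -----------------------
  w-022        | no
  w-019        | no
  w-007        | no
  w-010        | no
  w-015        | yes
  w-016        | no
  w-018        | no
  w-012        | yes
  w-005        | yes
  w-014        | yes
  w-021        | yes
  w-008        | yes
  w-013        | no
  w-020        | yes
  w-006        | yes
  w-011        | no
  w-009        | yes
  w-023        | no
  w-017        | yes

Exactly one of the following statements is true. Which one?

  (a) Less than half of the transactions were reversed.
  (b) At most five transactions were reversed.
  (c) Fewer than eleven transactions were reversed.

|A| = 19, |A ∩ B| = 10, |A ∖ B| = 9.
(a) requires |A ∩ B| < |A ∖ B|: false.
(b) requires |A ∩ B| ≤ 5: false.
(c) requires |A ∩ B| < 11: true.

(c)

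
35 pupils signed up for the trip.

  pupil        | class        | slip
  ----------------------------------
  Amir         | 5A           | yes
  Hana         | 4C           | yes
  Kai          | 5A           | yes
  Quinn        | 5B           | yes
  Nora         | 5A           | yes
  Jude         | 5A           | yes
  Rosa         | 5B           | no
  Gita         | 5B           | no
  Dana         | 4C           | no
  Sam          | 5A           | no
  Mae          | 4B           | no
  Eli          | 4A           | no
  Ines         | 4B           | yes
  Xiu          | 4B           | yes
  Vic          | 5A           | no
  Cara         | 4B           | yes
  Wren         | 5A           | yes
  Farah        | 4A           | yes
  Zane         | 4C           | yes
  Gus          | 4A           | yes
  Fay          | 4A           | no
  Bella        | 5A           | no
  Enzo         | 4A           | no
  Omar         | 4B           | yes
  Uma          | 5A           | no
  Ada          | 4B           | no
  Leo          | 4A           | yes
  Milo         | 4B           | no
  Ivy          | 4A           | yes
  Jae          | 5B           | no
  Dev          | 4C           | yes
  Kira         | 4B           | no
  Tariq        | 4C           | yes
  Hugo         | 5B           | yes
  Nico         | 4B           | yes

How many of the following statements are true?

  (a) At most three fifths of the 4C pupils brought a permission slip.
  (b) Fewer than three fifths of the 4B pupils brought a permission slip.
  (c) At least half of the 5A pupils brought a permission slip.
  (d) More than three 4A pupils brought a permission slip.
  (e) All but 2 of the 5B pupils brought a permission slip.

3

(a) 4C: |A| = 5, |A ∩ B| = 4; needs |A ∩ B| / |A| ≤ 3/5 — false.
(b) 4B: |A| = 9, |A ∩ B| = 5; needs |A ∩ B| / |A| < 3/5 — true.
(c) 5A: |A| = 9, |A ∩ B| = 5; needs |A ∩ B| ≥ |A ∖ B| — true.
(d) 4A: |A| = 7, |A ∩ B| = 4; needs |A ∩ B| > 3 — true.
(e) 5B: |A| = 5, |A ∩ B| = 2; needs |A ∖ B| = 2 — false.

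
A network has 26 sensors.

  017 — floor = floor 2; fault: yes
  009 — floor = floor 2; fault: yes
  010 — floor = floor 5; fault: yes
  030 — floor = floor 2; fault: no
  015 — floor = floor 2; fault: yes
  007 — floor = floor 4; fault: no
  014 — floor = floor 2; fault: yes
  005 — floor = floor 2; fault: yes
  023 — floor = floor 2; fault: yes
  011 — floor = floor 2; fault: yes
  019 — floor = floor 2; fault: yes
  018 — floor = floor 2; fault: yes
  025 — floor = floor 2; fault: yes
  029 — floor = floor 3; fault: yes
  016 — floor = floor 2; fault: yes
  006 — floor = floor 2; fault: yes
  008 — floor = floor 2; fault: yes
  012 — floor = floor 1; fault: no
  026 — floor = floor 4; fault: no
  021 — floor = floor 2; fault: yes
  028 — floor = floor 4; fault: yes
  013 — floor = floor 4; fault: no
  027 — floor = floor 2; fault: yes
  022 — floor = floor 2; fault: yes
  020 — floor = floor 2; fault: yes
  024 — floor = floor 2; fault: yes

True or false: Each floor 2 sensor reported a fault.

The determiner here denotes the relation: A ⊆ B, i.e. every element of A is in B (|A ∖ B| = 0).
|A| = 19, |A ∩ B| = 18, |A ∖ B| = 1.
So the statement is false.

False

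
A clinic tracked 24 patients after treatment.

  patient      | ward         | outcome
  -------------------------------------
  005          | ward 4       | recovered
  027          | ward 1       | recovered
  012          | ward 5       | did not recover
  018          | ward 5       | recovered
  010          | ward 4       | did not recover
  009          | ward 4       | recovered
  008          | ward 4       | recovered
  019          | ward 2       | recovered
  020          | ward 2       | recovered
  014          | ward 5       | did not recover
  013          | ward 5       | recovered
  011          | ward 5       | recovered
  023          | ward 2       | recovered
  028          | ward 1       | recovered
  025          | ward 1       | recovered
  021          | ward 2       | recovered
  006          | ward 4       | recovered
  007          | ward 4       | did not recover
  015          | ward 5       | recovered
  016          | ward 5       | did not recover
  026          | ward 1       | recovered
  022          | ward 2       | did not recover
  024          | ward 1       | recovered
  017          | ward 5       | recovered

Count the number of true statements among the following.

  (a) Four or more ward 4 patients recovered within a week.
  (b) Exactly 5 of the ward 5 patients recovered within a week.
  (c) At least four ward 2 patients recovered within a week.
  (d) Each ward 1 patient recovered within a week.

(a) ward 4: |A| = 6, |A ∩ B| = 4; needs |A ∩ B| ≥ 4 — true.
(b) ward 5: |A| = 8, |A ∩ B| = 5; needs |A ∩ B| = 5 — true.
(c) ward 2: |A| = 5, |A ∩ B| = 4; needs |A ∩ B| ≥ 4 — true.
(d) ward 1: |A| = 5, |A ∩ B| = 5; needs A ⊆ B, i.e. every element of A is in B (|A ∖ B| = 0) — true.

4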